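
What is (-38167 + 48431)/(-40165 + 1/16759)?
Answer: -86007188/336562617 ≈ -0.25555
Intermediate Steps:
(-38167 + 48431)/(-40165 + 1/16759) = 10264/(-40165 + 1/16759) = 10264/(-673125234/16759) = 10264*(-16759/673125234) = -86007188/336562617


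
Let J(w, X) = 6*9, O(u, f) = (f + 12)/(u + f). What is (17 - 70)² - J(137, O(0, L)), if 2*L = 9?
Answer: 2755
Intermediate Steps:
L = 9/2 (L = (½)*9 = 9/2 ≈ 4.5000)
O(u, f) = (12 + f)/(f + u)
J(w, X) = 54
(17 - 70)² - J(137, O(0, L)) = (17 - 70)² - 1*54 = (-53)² - 54 = 2809 - 54 = 2755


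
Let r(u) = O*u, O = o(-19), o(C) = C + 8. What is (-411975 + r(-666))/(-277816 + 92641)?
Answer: 44961/20575 ≈ 2.1852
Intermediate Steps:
o(C) = 8 + C
O = -11 (O = 8 - 19 = -11)
r(u) = -11*u
(-411975 + r(-666))/(-277816 + 92641) = (-411975 - 11*(-666))/(-277816 + 92641) = (-411975 + 7326)/(-185175) = -404649*(-1/185175) = 44961/20575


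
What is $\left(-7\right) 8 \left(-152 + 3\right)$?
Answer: $8344$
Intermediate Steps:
$\left(-7\right) 8 \left(-152 + 3\right) = \left(-56\right) \left(-149\right) = 8344$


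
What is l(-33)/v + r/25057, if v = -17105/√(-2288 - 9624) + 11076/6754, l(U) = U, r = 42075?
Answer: 140219943046416594603/83615135995657566721 + 12874463351970*I*√2978/3336997086469153 ≈ 1.677 + 0.21054*I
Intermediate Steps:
v = 5538/3377 + 17105*I*√2978/5956 (v = -17105*(-I*√2978/5956) + 11076*(1/6754) = -17105*(-I*√2978/5956) + 5538/3377 = -(-17105)*I*√2978/5956 + 5538/3377 = 17105*I*√2978/5956 + 5538/3377 = 5538/3377 + 17105*I*√2978/5956 ≈ 1.6399 + 156.72*I)
l(-33)/v + r/25057 = -33/(5538/3377 + 17105*I*√2978/5956) + 42075/25057 = 42075/25057 - 33/(5538/3377 + 17105*I*√2978/5956)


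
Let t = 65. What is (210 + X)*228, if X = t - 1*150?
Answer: 28500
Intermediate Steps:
X = -85 (X = 65 - 1*150 = 65 - 150 = -85)
(210 + X)*228 = (210 - 85)*228 = 125*228 = 28500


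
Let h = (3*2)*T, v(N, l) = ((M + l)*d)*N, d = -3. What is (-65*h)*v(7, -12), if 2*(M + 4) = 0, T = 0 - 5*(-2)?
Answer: -1310400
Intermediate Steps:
T = 10 (T = 0 + 10 = 10)
M = -4 (M = -4 + (½)*0 = -4 + 0 = -4)
v(N, l) = N*(12 - 3*l) (v(N, l) = ((-4 + l)*(-3))*N = (12 - 3*l)*N = N*(12 - 3*l))
h = 60 (h = (3*2)*10 = 6*10 = 60)
(-65*h)*v(7, -12) = (-65*60)*(3*7*(4 - 1*(-12))) = -11700*7*(4 + 12) = -11700*7*16 = -3900*336 = -1310400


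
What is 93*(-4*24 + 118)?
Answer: 2046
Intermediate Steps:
93*(-4*24 + 118) = 93*(-96 + 118) = 93*22 = 2046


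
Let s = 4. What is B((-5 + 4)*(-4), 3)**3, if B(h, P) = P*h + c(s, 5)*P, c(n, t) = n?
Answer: 13824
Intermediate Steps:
B(h, P) = 4*P + P*h (B(h, P) = P*h + 4*P = 4*P + P*h)
B((-5 + 4)*(-4), 3)**3 = (3*(4 + (-5 + 4)*(-4)))**3 = (3*(4 - 1*(-4)))**3 = (3*(4 + 4))**3 = (3*8)**3 = 24**3 = 13824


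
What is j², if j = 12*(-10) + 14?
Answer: 11236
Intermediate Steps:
j = -106 (j = -120 + 14 = -106)
j² = (-106)² = 11236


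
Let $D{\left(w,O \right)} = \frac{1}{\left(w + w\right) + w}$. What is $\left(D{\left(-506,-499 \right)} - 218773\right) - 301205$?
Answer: $- \frac{789326605}{1518} \approx -5.1998 \cdot 10^{5}$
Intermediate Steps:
$D{\left(w,O \right)} = \frac{1}{3 w}$ ($D{\left(w,O \right)} = \frac{1}{2 w + w} = \frac{1}{3 w}$)
$\left(D{\left(-506,-499 \right)} - 218773\right) - 301205 = \left(\frac{1}{3 \left(-506\right)} - 218773\right) - 301205 = \left(\frac{1}{3} \left(- \frac{1}{506}\right) - 218773\right) - 301205 = \left(- \frac{1}{1518} - 218773\right) - 301205 = - \frac{332097415}{1518} - 301205 = - \frac{789326605}{1518}$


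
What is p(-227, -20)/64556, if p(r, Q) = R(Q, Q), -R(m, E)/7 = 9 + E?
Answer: 77/64556 ≈ 0.0011928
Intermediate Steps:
R(m, E) = -63 - 7*E (R(m, E) = -7*(9 + E) = -63 - 7*E)
p(r, Q) = -63 - 7*Q
p(-227, -20)/64556 = (-63 - 7*(-20))/64556 = (-63 + 140)*(1/64556) = 77*(1/64556) = 77/64556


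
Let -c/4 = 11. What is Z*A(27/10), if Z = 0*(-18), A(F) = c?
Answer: 0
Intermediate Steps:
c = -44 (c = -4*11 = -44)
A(F) = -44
Z = 0
Z*A(27/10) = 0*(-44) = 0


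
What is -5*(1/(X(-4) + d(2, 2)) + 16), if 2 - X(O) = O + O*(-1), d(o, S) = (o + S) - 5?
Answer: -85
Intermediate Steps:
d(o, S) = -5 + S + o (d(o, S) = (S + o) - 5 = -5 + S + o)
X(O) = 2 (X(O) = 2 - (O + O*(-1)) = 2 - (O - O) = 2 - 1*0 = 2 + 0 = 2)
-5*(1/(X(-4) + d(2, 2)) + 16) = -5*(1/(2 + (-5 + 2 + 2)) + 16) = -5*(1/(2 - 1) + 16) = -5*(1/1 + 16) = -5*(1 + 16) = -5*17 = -85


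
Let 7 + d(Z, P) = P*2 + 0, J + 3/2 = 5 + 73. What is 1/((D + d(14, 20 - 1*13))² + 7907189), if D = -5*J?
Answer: 4/32192757 ≈ 1.2425e-7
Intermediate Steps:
J = 153/2 (J = -3/2 + (5 + 73) = -3/2 + 78 = 153/2 ≈ 76.500)
D = -765/2 (D = -5*153/2 = -765/2 ≈ -382.50)
d(Z, P) = -7 + 2*P (d(Z, P) = -7 + (P*2 + 0) = -7 + (2*P + 0) = -7 + 2*P)
1/((D + d(14, 20 - 1*13))² + 7907189) = 1/((-765/2 + (-7 + 2*(20 - 1*13)))² + 7907189) = 1/((-765/2 + (-7 + 2*(20 - 13)))² + 7907189) = 1/((-765/2 + (-7 + 2*7))² + 7907189) = 1/((-765/2 + (-7 + 14))² + 7907189) = 1/((-765/2 + 7)² + 7907189) = 1/((-751/2)² + 7907189) = 1/(564001/4 + 7907189) = 1/(32192757/4) = 4/32192757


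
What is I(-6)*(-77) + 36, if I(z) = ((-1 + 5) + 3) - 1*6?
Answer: -41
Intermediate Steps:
I(z) = 1 (I(z) = (4 + 3) - 6 = 7 - 6 = 1)
I(-6)*(-77) + 36 = 1*(-77) + 36 = -77 + 36 = -41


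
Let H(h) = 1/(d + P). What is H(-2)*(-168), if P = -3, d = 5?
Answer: -84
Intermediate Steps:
H(h) = ½ (H(h) = 1/(5 - 3) = 1/2 = ½)
H(-2)*(-168) = (½)*(-168) = -84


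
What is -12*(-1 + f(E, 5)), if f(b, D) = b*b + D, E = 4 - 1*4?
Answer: -48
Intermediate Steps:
E = 0 (E = 4 - 4 = 0)
f(b, D) = D + b² (f(b, D) = b² + D = D + b²)
-12*(-1 + f(E, 5)) = -12*(-1 + (5 + 0²)) = -12*(-1 + (5 + 0)) = -12*(-1 + 5) = -12*4 = -48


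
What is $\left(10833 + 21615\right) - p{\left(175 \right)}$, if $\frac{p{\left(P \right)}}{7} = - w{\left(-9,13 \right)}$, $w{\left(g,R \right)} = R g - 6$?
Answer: $31587$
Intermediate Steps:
$w{\left(g,R \right)} = -6 + R g$
$p{\left(P \right)} = 861$ ($p{\left(P \right)} = 7 \left(- (-6 + 13 \left(-9\right))\right) = 7 \left(- (-6 - 117)\right) = 7 \left(\left(-1\right) \left(-123\right)\right) = 7 \cdot 123 = 861$)
$\left(10833 + 21615\right) - p{\left(175 \right)} = \left(10833 + 21615\right) - 861 = 32448 - 861 = 31587$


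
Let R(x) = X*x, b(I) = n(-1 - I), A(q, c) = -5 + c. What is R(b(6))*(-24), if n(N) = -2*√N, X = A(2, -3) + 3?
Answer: -240*I*√7 ≈ -634.98*I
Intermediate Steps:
X = -5 (X = (-5 - 3) + 3 = -8 + 3 = -5)
b(I) = -2*√(-1 - I)
R(x) = -5*x
R(b(6))*(-24) = -(-10)*√(-1 - 1*6)*(-24) = -(-10)*√(-1 - 6)*(-24) = -(-10)*√(-7)*(-24) = -(-10)*I*√7*(-24) = (10*I*√7)*(-24) = -240*I*√7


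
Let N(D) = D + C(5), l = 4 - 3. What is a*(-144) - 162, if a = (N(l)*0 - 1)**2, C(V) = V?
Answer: -306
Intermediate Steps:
l = 1
N(D) = 5 + D (N(D) = D + 5 = 5 + D)
a = 1 (a = ((5 + 1)*0 - 1)**2 = (6*0 - 1)**2 = (0 - 1)**2 = (-1)**2 = 1)
a*(-144) - 162 = 1*(-144) - 162 = -144 - 162 = -306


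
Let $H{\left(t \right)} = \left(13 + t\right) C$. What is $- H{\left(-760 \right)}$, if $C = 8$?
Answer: $5976$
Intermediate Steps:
$H{\left(t \right)} = 104 + 8 t$ ($H{\left(t \right)} = \left(13 + t\right) 8 = 104 + 8 t$)
$- H{\left(-760 \right)} = - (104 + 8 \left(-760\right)) = - (104 - 6080) = \left(-1\right) \left(-5976\right) = 5976$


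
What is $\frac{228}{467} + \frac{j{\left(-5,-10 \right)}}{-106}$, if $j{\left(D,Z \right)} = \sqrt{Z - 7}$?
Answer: $\frac{228}{467} - \frac{i \sqrt{17}}{106} \approx 0.48822 - 0.038897 i$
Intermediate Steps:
$j{\left(D,Z \right)} = \sqrt{-7 + Z}$
$\frac{228}{467} + \frac{j{\left(-5,-10 \right)}}{-106} = \frac{228}{467} + \frac{\sqrt{-7 - 10}}{-106} = 228 \cdot \frac{1}{467} + \sqrt{-17} \left(- \frac{1}{106}\right) = \frac{228}{467} + i \sqrt{17} \left(- \frac{1}{106}\right) = \frac{228}{467} - \frac{i \sqrt{17}}{106}$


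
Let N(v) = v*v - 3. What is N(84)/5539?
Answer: 7053/5539 ≈ 1.2733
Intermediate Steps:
N(v) = -3 + v² (N(v) = v² - 3 = -3 + v²)
N(84)/5539 = (-3 + 84²)/5539 = (-3 + 7056)*(1/5539) = 7053*(1/5539) = 7053/5539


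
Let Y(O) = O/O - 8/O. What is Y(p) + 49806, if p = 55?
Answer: 2739377/55 ≈ 49807.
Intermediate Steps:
Y(O) = 1 - 8/O
Y(p) + 49806 = (-8 + 55)/55 + 49806 = (1/55)*47 + 49806 = 47/55 + 49806 = 2739377/55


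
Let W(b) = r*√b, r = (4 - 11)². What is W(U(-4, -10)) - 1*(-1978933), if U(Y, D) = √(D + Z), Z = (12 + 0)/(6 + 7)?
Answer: 1978933 + 49*13^(¾)*118^(¼)*√I/13 ≈ 1.979e+6 + 60.14*I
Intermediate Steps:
Z = 12/13 ≈ 0.92308
r = 49 (r = (-7)² = 49)
U(Y, D) = √(12/13 + D) (U(Y, D) = √(D + 12/13) = √(12/13 + D))
W(b) = 49*√b
W(U(-4, -10)) - 1*(-1978933) = 49*√(√(156 + 169*(-10))/13) - 1*(-1978933) = 49*√(√(156 - 1690)/13) + 1978933 = 49*√(√(-1534)/13) + 1978933 = 49*√((I*√1534)/13) + 1978933 = 49*√(I*√1534/13) + 1978933 = 49*(13^(¾)*118^(¼)*√I/13) + 1978933 = 49*13^(¾)*118^(¼)*√I/13 + 1978933 = 1978933 + 49*13^(¾)*118^(¼)*√I/13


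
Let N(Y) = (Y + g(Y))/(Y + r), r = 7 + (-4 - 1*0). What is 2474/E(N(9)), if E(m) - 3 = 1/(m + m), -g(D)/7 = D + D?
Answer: 96486/115 ≈ 839.01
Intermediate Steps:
g(D) = -14*D (g(D) = -7*(D + D) = -14*D)
r = 3 (r = 7 + (-4 + 0) = 7 - 4 = 3)
N(Y) = -13*Y/(3 + Y) (N(Y) = (Y - 14*Y)/(Y + 3) = (-13*Y)/(3 + Y) = -13*Y/(3 + Y))
E(m) = 3 + 1/(2*m) (E(m) = 3 + 1/(m + m) = 3 + 1/(2*m))
2474/E(N(9)) = 2474/(3 + 1/(2*((-13*9/(3 + 9))))) = 2474/(3 + 1/(2*((-13*9/12)))) = 2474/(3 + 1/(2*((-13*9*1/12)))) = 2474/(3 + 1/(2*(-39/4))) = 2474/(3 + (½)*(-4/39)) = 2474/(3 - 2/39) = 2474/(115/39) = 2474*(39/115) = 96486/115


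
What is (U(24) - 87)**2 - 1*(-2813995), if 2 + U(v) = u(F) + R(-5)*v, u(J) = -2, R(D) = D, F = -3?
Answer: 2858516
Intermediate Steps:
U(v) = -4 - 5*v (U(v) = -2 + (-2 - 5*v) = -4 - 5*v)
(U(24) - 87)**2 - 1*(-2813995) = ((-4 - 5*24) - 87)**2 - 1*(-2813995) = ((-4 - 120) - 87)**2 + 2813995 = (-124 - 87)**2 + 2813995 = (-211)**2 + 2813995 = 44521 + 2813995 = 2858516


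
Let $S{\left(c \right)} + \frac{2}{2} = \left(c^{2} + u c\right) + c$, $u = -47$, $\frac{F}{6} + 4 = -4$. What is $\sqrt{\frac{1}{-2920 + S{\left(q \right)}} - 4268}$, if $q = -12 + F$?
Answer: $\frac{i \sqrt{50476441789}}{3439} \approx 65.33 i$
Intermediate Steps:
$F = -48$ ($F = -24 + 6 \left(-4\right) = -24 - 24 = -48$)
$q = -60$ ($q = -12 - 48 = -60$)
$S{\left(c \right)} = -1 + c^{2} - 46 c$ ($S{\left(c \right)} = -1 + \left(\left(c^{2} - 47 c\right) + c\right) = -1 + \left(c^{2} - 46 c\right) = -1 + c^{2} - 46 c$)
$\sqrt{\frac{1}{-2920 + S{\left(q \right)}} - 4268} = \sqrt{\frac{1}{-2920 - \left(-2759 - 3600\right)} - 4268} = \sqrt{\frac{1}{-2920 + \left(-1 + 3600 + 2760\right)} - 4268} = \sqrt{\frac{1}{-2920 + 6359} - 4268} = \sqrt{\frac{1}{3439} - 4268} = \sqrt{- \frac{14677651}{3439}} = \frac{i \sqrt{50476441789}}{3439}$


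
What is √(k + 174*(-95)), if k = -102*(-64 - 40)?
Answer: 3*I*√658 ≈ 76.955*I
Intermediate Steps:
k = 10608 (k = -102*(-104) = 10608)
√(k + 174*(-95)) = √(10608 + 174*(-95)) = √(10608 - 16530) = √(-5922) = 3*I*√658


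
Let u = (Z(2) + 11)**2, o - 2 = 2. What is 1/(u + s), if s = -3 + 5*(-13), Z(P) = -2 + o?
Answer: 1/101 ≈ 0.0099010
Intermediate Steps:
o = 4 (o = 2 + 2 = 4)
Z(P) = 2 (Z(P) = -2 + 4 = 2)
u = 169 (u = (2 + 11)**2 = 13**2 = 169)
s = -68 (s = -3 - 65 = -68)
1/(u + s) = 1/(169 - 68) = 1/101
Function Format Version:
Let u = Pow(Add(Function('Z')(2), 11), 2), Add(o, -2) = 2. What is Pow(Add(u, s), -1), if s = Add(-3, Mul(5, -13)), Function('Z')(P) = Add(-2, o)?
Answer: Rational(1, 101) ≈ 0.0099010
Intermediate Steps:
o = 4 (o = Add(2, 2) = 4)
Function('Z')(P) = 2 (Function('Z')(P) = Add(-2, 4) = 2)
u = 169 (u = Pow(Add(2, 11), 2) = Pow(13, 2) = 169)
s = -68 (s = Add(-3, -65) = -68)
Pow(Add(u, s), -1) = Pow(Add(169, -68), -1) = Pow(101, -1) = Rational(1, 101)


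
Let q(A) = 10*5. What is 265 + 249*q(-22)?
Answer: 12715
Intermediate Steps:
q(A) = 50
265 + 249*q(-22) = 265 + 249*50 = 265 + 12450 = 12715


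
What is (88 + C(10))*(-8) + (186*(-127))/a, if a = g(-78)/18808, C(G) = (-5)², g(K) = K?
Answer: 74035344/13 ≈ 5.6950e+6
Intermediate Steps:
C(G) = 25
a = -39/9404 (a = -78/18808 = -78*1/18808 = -39/9404 ≈ -0.0041472)
(88 + C(10))*(-8) + (186*(-127))/a = (88 + 25)*(-8) + (186*(-127))/(-39/9404) = 113*(-8) - 23622*(-9404/39) = -904 + 74047096/13 = 74035344/13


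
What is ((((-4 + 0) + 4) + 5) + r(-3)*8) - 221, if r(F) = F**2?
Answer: -144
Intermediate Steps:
((((-4 + 0) + 4) + 5) + r(-3)*8) - 221 = ((((-4 + 0) + 4) + 5) + (-3)**2*8) - 221 = (((-4 + 4) + 5) + 9*8) - 221 = ((0 + 5) + 72) - 221 = (5 + 72) - 221 = 77 - 221 = -144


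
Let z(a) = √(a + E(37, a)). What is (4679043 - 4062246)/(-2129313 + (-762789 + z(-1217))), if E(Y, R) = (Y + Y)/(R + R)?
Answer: -1085466540993399/5089648546599397 - 616797*I*√1802530342/10179297093198794 ≈ -0.21327 - 2.5726e-6*I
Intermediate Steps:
E(Y, R) = Y/R (E(Y, R) = (2*Y)/((2*R)) = (2*Y)*(1/(2*R)) = Y/R)
z(a) = √(a + 37/a)
(4679043 - 4062246)/(-2129313 + (-762789 + z(-1217))) = (4679043 - 4062246)/(-2129313 + (-762789 + √(-1217 + 37/(-1217)))) = 616797/(-2129313 + (-762789 + √(-1217 + 37*(-1/1217)))) = 616797/(-2129313 + (-762789 + √(-1217 - 37/1217))) = 616797/(-2129313 + (-762789 + √(-1481126/1217))) = 616797/(-2129313 + (-762789 + I*√1802530342/1217)) = 616797/(-2892102 + I*√1802530342/1217)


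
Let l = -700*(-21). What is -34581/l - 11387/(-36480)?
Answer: -18235433/8937600 ≈ -2.0403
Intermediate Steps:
l = 14700
-34581/l - 11387/(-36480) = -34581/14700 - 11387/(-36480) = -34581*1/14700 - 11387*(-1/36480) = -11527/4900 + 11387/36480 = -18235433/8937600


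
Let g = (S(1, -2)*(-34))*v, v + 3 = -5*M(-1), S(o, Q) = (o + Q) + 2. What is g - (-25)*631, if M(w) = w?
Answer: 15707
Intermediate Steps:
S(o, Q) = 2 + Q + o (S(o, Q) = (Q + o) + 2 = 2 + Q + o)
v = 2 (v = -3 - 5*(-1) = -3 + 5 = 2)
g = -68 (g = ((2 - 2 + 1)*(-34))*2 = (1*(-34))*2 = -34*2 = -68)
g - (-25)*631 = -68 - (-25)*631 = -68 - 1*(-15775) = -68 + 15775 = 15707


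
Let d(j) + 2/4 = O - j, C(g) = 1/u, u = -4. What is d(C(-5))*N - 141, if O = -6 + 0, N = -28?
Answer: 34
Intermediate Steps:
C(g) = -¼ (C(g) = 1/(-4) = -¼)
O = -6
d(j) = -13/2 - j (d(j) = -½ + (-6 - j) = -13/2 - j)
d(C(-5))*N - 141 = (-13/2 - 1*(-¼))*(-28) - 141 = (-13/2 + ¼)*(-28) - 141 = -25/4*(-28) - 141 = 175 - 141 = 34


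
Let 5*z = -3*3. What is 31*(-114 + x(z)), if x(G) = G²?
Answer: -85839/25 ≈ -3433.6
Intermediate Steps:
z = -9/5 (z = (-3*3)/5 = (⅕)*(-9) = -9/5 ≈ -1.8000)
31*(-114 + x(z)) = 31*(-114 + (-9/5)²) = 31*(-114 + 81/25) = 31*(-2769/25) = -85839/25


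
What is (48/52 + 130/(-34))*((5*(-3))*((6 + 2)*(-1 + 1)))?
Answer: 0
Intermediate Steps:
(48/52 + 130/(-34))*((5*(-3))*((6 + 2)*(-1 + 1))) = (48*(1/52) + 130*(-1/34))*(-120*0) = (12/13 - 65/17)*(-15*0) = -641/221*0 = 0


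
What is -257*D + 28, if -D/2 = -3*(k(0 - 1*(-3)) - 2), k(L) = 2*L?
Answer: -6140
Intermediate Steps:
D = 24 (D = -(-6)*(2*(0 - 1*(-3)) - 2) = -(-6)*(2*(0 + 3) - 2) = -(-6)*(2*3 - 2) = -(-6)*(6 - 2) = -(-6)*4 = -2*(-12) = 24)
-257*D + 28 = -257*24 + 28 = -6168 + 28 = -6140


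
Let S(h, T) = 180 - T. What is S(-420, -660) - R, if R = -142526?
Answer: 143366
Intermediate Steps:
S(-420, -660) - R = (180 - 1*(-660)) - 1*(-142526) = (180 + 660) + 142526 = 840 + 142526 = 143366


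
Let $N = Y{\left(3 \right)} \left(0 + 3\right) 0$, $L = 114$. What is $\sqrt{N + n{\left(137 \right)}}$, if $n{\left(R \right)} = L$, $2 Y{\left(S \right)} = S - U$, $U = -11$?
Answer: $\sqrt{114} \approx 10.677$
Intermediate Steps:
$Y{\left(S \right)} = \frac{11}{2} + \frac{S}{2}$ ($Y{\left(S \right)} = \frac{S - -11}{2} = \frac{S + 11}{2} = \frac{11 + S}{2} = \frac{11}{2} + \frac{S}{2}$)
$n{\left(R \right)} = 114$
$N = 0$ ($N = \left(\frac{11}{2} + \frac{1}{2} \cdot 3\right) \left(0 + 3\right) 0 = \left(\frac{11}{2} + \frac{3}{2}\right) 3 \cdot 0 = 7 \cdot 0 = 0$)
$\sqrt{N + n{\left(137 \right)}} = \sqrt{0 + 114} = \sqrt{114}$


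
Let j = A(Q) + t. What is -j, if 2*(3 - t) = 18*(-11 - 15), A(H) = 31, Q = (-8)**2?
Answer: -268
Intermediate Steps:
Q = 64
t = 237 (t = 3 - 9*(-11 - 15) = 3 - 9*(-26) = 3 - 1/2*(-468) = 3 + 234 = 237)
j = 268 (j = 31 + 237 = 268)
-j = -1*268 = -268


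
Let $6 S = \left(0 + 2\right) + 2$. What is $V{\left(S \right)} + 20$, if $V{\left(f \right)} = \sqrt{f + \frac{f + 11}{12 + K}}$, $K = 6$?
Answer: $20 + \frac{\sqrt{426}}{18} \approx 21.147$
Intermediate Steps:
$S = \frac{2}{3}$ ($S = \frac{\left(0 + 2\right) + 2}{6} = \frac{2 + 2}{6} = \frac{1}{6} \cdot 4 = \frac{2}{3} \approx 0.66667$)
$V{\left(f \right)} = \sqrt{\frac{11}{18} + \frac{19 f}{18}}$ ($V{\left(f \right)} = \sqrt{f + \frac{f + 11}{12 + 6}} = \sqrt{f + \frac{11 + f}{18}} = \sqrt{f + \left(11 + f\right) \frac{1}{18}} = \sqrt{f + \left(\frac{11}{18} + \frac{f}{18}\right)} = \sqrt{\frac{11}{18} + \frac{19 f}{18}}$)
$V{\left(S \right)} + 20 = \frac{\sqrt{22 + 38 \cdot \frac{2}{3}}}{6} + 20 = \frac{\sqrt{22 + \frac{76}{3}}}{6} + 20 = \frac{\sqrt{\frac{142}{3}}}{6} + 20 = \frac{\frac{1}{3} \sqrt{426}}{6} + 20 = \frac{\sqrt{426}}{18} + 20 = 20 + \frac{\sqrt{426}}{18}$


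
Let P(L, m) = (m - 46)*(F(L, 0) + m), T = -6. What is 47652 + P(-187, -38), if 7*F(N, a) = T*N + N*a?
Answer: 37380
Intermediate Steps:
F(N, a) = -6*N/7 + N*a/7 (F(N, a) = (-6*N + N*a)/7 = -6*N/7 + N*a/7)
P(L, m) = (-46 + m)*(m - 6*L/7) (P(L, m) = (m - 46)*(L*(-6 + 0)/7 + m) = (-46 + m)*((1/7)*L*(-6) + m) = (-46 + m)*(-6*L/7 + m) = (-46 + m)*(m - 6*L/7))
47652 + P(-187, -38) = 47652 + ((-38)**2 - 46*(-38) + (276/7)*(-187) - 6/7*(-187)*(-38)) = 47652 + (1444 + 1748 - 51612/7 - 42636/7) = 47652 - 10272 = 37380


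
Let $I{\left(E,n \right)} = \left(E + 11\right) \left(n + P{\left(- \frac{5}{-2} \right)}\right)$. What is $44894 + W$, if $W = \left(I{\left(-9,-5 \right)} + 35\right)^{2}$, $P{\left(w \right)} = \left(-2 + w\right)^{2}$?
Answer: $\frac{182177}{4} \approx 45544.0$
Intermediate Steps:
$I{\left(E,n \right)} = \left(11 + E\right) \left(\frac{1}{4} + n\right)$ ($I{\left(E,n \right)} = \left(E + 11\right) \left(n + \left(-2 - \frac{5}{-2}\right)^{2}\right) = \left(11 + E\right) \left(n + \left(-2 - - \frac{5}{2}\right)^{2}\right) = \left(11 + E\right) \left(n + \left(-2 + \frac{5}{2}\right)^{2}\right) = \left(11 + E\right) \left(n + \left(\frac{1}{2}\right)^{2}\right) = \left(11 + E\right) \left(n + \frac{1}{4}\right) = \left(11 + E\right) \left(\frac{1}{4} + n\right)$)
$W = \frac{2601}{4}$ ($W = \left(\left(\frac{11}{4} + 11 \left(-5\right) + \frac{1}{4} \left(-9\right) - -45\right) + 35\right)^{2} = \left(\left(\frac{11}{4} - 55 - \frac{9}{4} + 45\right) + 35\right)^{2} = \left(- \frac{19}{2} + 35\right)^{2} = \left(\frac{51}{2}\right)^{2} = \frac{2601}{4} \approx 650.25$)
$44894 + W = 44894 + \frac{2601}{4} = \frac{182177}{4}$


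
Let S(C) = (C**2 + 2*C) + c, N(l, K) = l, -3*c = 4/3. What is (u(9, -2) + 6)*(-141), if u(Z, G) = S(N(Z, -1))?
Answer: -44227/3 ≈ -14742.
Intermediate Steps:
c = -4/9 (c = -4/(3*3) = -1/3*4/3 = -4/9 ≈ -0.44444)
S(C) = -4/9 + C**2 + 2*C (S(C) = (C**2 + 2*C) - 4/9 = -4/9 + C**2 + 2*C)
u(Z, G) = -4/9 + Z**2 + 2*Z
(u(9, -2) + 6)*(-141) = ((-4/9 + 9**2 + 2*9) + 6)*(-141) = ((-4/9 + 81 + 18) + 6)*(-141) = (887/9 + 6)*(-141) = (941/9)*(-141) = -44227/3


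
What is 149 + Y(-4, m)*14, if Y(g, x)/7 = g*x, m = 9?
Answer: -3379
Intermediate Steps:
Y(g, x) = 7*g*x (Y(g, x) = 7*(g*x) = 7*g*x)
149 + Y(-4, m)*14 = 149 + (7*(-4)*9)*14 = 149 - 252*14 = 149 - 3528 = -3379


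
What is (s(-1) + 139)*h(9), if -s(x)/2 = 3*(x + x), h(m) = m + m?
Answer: 2718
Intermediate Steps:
h(m) = 2*m
s(x) = -12*x (s(x) = -6*(x + x) = -6*2*x = -12*x)
(s(-1) + 139)*h(9) = (-12*(-1) + 139)*(2*9) = (12 + 139)*18 = 151*18 = 2718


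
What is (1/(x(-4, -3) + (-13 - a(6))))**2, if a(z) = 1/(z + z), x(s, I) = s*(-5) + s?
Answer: 144/1225 ≈ 0.11755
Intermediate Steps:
x(s, I) = -4*s (x(s, I) = -5*s + s = -4*s)
a(z) = 1/(2*z)
(1/(x(-4, -3) + (-13 - a(6))))**2 = (1/(-4*(-4) + (-13 - 1/(2*6))))**2 = (1/(16 + (-13 - 1/(2*6))))**2 = (1/(16 + (-13 - 1*1/12)))**2 = (1/(16 + (-13 - 1/12)))**2 = (1/(16 - 157/12))**2 = (1/(35/12))**2 = (12/35)**2 = 144/1225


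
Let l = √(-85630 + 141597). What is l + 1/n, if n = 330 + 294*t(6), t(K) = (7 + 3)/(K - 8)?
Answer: -1/1140 + √55967 ≈ 236.57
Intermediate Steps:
t(K) = 10/(-8 + K)
n = -1140 (n = 330 + 294*(10/(-8 + 6)) = 330 + 294*(10/(-2)) = 330 + 294*(10*(-½)) = 330 + 294*(-5) = 330 - 1470 = -1140)
l = √55967 ≈ 236.57
l + 1/n = √55967 + 1/(-1140) = √55967 - 1/1140 = -1/1140 + √55967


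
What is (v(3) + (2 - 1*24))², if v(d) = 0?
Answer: 484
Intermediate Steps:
(v(3) + (2 - 1*24))² = (0 + (2 - 1*24))² = (0 + (2 - 24))² = (0 - 22)² = (-22)² = 484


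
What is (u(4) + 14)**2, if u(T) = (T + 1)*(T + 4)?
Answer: 2916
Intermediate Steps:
u(T) = (1 + T)*(4 + T)
(u(4) + 14)**2 = ((4 + 4**2 + 5*4) + 14)**2 = ((4 + 16 + 20) + 14)**2 = (40 + 14)**2 = 54**2 = 2916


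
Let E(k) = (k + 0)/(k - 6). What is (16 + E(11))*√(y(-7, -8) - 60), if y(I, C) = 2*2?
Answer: 182*I*√14/5 ≈ 136.2*I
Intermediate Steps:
y(I, C) = 4
E(k) = k/(-6 + k)
(16 + E(11))*√(y(-7, -8) - 60) = (16 + 11/(-6 + 11))*√(4 - 60) = (16 + 11/5)*√(-56) = (16 + 11*(⅕))*(2*I*√14) = (16 + 11/5)*(2*I*√14) = 91*(2*I*√14)/5 = 182*I*√14/5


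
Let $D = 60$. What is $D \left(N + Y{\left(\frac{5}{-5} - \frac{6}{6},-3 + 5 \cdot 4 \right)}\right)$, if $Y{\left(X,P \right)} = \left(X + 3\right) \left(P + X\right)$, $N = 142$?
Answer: $9420$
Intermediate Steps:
$Y{\left(X,P \right)} = \left(3 + X\right) \left(P + X\right)$
$D \left(N + Y{\left(\frac{5}{-5} - \frac{6}{6},-3 + 5 \cdot 4 \right)}\right) = 60 \left(142 + \left(\left(\frac{5}{-5} - \frac{6}{6}\right)^{2} + 3 \left(-3 + 5 \cdot 4\right) + 3 \left(\frac{5}{-5} - \frac{6}{6}\right) + \left(-3 + 5 \cdot 4\right) \left(\frac{5}{-5} - \frac{6}{6}\right)\right)\right) = 60 \left(142 + \left(\left(5 \left(- \frac{1}{5}\right) - 1\right)^{2} + 3 \left(-3 + 20\right) + 3 \left(5 \left(- \frac{1}{5}\right) - 1\right) + \left(-3 + 20\right) \left(5 \left(- \frac{1}{5}\right) - 1\right)\right)\right) = 60 \left(142 + \left(\left(-1 - 1\right)^{2} + 3 \cdot 17 + 3 \left(-1 - 1\right) + 17 \left(-1 - 1\right)\right)\right) = 60 \left(142 + \left(\left(-2\right)^{2} + 51 + 3 \left(-2\right) + 17 \left(-2\right)\right)\right) = 60 \left(142 + \left(4 + 51 - 6 - 34\right)\right) = 60 \left(142 + 15\right) = 60 \cdot 157 = 9420$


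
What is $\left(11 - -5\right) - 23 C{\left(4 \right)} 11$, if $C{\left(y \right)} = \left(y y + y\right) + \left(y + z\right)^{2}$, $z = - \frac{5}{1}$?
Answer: $-5297$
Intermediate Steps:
$z = -5$ ($z = \left(-5\right) 1 = -5$)
$C{\left(y \right)} = y + y^{2} + \left(-5 + y\right)^{2}$ ($C{\left(y \right)} = \left(y y + y\right) + \left(y - 5\right)^{2} = \left(y^{2} + y\right) + \left(-5 + y\right)^{2} = \left(y + y^{2}\right) + \left(-5 + y\right)^{2} = y + y^{2} + \left(-5 + y\right)^{2}$)
$\left(11 - -5\right) - 23 C{\left(4 \right)} 11 = \left(11 - -5\right) - 23 \left(4 + 4^{2} + \left(-5 + 4\right)^{2}\right) 11 = \left(11 + 5\right) - 23 \left(4 + 16 + \left(-1\right)^{2}\right) 11 = 16 - 23 \left(4 + 16 + 1\right) 11 = 16 - 23 \cdot 21 \cdot 11 = 16 - 5313 = -5297$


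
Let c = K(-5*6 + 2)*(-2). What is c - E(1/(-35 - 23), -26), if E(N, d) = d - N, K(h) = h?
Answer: 4755/58 ≈ 81.983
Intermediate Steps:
c = 56 (c = (-5*6 + 2)*(-2) = (-30 + 2)*(-2) = -28*(-2) = 56)
c - E(1/(-35 - 23), -26) = 56 - (-26 - 1/(-35 - 23)) = 56 - (-26 - 1/(-58)) = 56 - (-26 - 1*(-1/58)) = 56 - (-26 + 1/58) = 56 - 1*(-1507/58) = 56 + 1507/58 = 4755/58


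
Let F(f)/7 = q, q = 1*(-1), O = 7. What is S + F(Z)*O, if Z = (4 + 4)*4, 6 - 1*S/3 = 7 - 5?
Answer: -37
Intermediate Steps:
S = 12 (S = 18 - 3*(7 - 5) = 18 - 3*2 = 18 - 6 = 12)
Z = 32 (Z = 8*4 = 32)
q = -1
F(f) = -7 (F(f) = 7*(-1) = -7)
S + F(Z)*O = 12 - 7*7 = 12 - 49 = -37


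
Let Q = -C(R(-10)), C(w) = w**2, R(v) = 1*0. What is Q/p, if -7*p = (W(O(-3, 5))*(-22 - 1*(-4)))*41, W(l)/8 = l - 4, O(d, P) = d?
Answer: 0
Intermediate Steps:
R(v) = 0
W(l) = -32 + 8*l (W(l) = 8*(l - 4) = 8*(-4 + l) = -32 + 8*l)
p = -5904 (p = -(-32 + 8*(-3))*(-22 - 1*(-4))*41/7 = -(-32 - 24)*(-22 + 4)*41/7 = -(-56*(-18))*41/7 = -144*41 = -1/7*41328 = -5904)
Q = 0 (Q = -1*0**2 = -1*0 = 0)
Q/p = 0/(-5904) = 0*(-1/5904) = 0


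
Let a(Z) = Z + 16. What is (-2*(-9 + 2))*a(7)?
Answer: 322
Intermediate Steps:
a(Z) = 16 + Z
(-2*(-9 + 2))*a(7) = (-2*(-9 + 2))*(16 + 7) = -2*(-7)*23 = 14*23 = 322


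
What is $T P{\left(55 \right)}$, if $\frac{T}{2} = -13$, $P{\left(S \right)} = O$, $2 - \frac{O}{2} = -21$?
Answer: $-1196$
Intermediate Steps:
$O = 46$ ($O = 4 - -42 = 4 + 42 = 46$)
$P{\left(S \right)} = 46$
$T = -26$ ($T = 2 \left(-13\right) = -26$)
$T P{\left(55 \right)} = \left(-26\right) 46 = -1196$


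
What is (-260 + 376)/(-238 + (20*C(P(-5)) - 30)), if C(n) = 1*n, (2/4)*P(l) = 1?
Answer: -29/57 ≈ -0.50877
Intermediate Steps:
P(l) = 2 (P(l) = 2*1 = 2)
C(n) = n
(-260 + 376)/(-238 + (20*C(P(-5)) - 30)) = (-260 + 376)/(-238 + (20*2 - 30)) = 116/(-238 + (40 - 30)) = 116/(-238 + 10) = 116/(-228) = 116*(-1/228) = -29/57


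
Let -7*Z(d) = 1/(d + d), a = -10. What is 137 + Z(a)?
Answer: 19181/140 ≈ 137.01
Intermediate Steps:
Z(d) = -1/(14*d) (Z(d) = -1/(7*(d + d)) = -1/(2*d)/7 = -1/(14*d))
137 + Z(a) = 137 - 1/14/(-10) = 137 - 1/14*(-⅒) = 137 + 1/140 = 19181/140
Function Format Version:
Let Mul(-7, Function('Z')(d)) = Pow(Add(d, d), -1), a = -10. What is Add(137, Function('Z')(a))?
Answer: Rational(19181, 140) ≈ 137.01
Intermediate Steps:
Function('Z')(d) = Mul(Rational(-1, 14), Pow(d, -1)) (Function('Z')(d) = Mul(Rational(-1, 7), Pow(Add(d, d), -1)) = Mul(Rational(-1, 7), Pow(Mul(2, d), -1)) = Mul(Rational(-1, 7), Mul(Rational(1, 2), Pow(d, -1))) = Mul(Rational(-1, 14), Pow(d, -1)))
Add(137, Function('Z')(a)) = Add(137, Mul(Rational(-1, 14), Pow(-10, -1))) = Add(137, Mul(Rational(-1, 14), Rational(-1, 10))) = Add(137, Rational(1, 140)) = Rational(19181, 140)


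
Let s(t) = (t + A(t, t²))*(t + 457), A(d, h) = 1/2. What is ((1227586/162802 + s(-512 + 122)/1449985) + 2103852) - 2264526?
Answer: -1996158015323577/12424234630 ≈ -1.6067e+5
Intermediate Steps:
A(d, h) = ½
s(t) = (½ + t)*(457 + t) (s(t) = (t + ½)*(t + 457) = (½ + t)*(457 + t))
((1227586/162802 + s(-512 + 122)/1449985) + 2103852) - 2264526 = ((1227586/162802 + (457/2 + (-512 + 122)² + 915*(-512 + 122)/2)/1449985) + 2103852) - 2264526 = ((1227586*(1/162802) + (457/2 + (-390)² + (915/2)*(-390))*(1/1449985)) + 2103852) - 2264526 = ((613793/81401 + (457/2 + 152100 - 178425)*(1/1449985)) + 2103852) - 2264526 = ((613793/81401 - 52193/2*1/1449985) + 2103852) - 2264526 = ((613793/81401 - 2747/152630) + 2103852) - 2264526 = (93459617043/12424234630 + 2103852) - 2264526 = 26138844334411803/12424234630 - 2264526 = -1996158015323577/12424234630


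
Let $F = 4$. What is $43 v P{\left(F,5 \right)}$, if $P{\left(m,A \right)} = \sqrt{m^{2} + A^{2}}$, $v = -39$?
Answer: $- 1677 \sqrt{41} \approx -10738.0$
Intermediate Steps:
$P{\left(m,A \right)} = \sqrt{A^{2} + m^{2}}$
$43 v P{\left(F,5 \right)} = 43 \left(-39\right) \sqrt{5^{2} + 4^{2}} = - 1677 \sqrt{25 + 16} = - 1677 \sqrt{41}$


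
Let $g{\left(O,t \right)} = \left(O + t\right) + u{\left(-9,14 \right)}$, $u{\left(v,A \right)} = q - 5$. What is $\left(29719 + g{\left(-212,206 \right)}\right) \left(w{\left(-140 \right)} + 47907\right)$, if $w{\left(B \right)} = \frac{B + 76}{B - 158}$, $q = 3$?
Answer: $\frac{212082317425}{149} \approx 1.4234 \cdot 10^{9}$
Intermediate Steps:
$w{\left(B \right)} = \frac{76 + B}{-158 + B}$
$u{\left(v,A \right)} = -2$ ($u{\left(v,A \right)} = 3 - 5 = -2$)
$g{\left(O,t \right)} = -2 + O + t$ ($g{\left(O,t \right)} = \left(O + t\right) - 2 = -2 + O + t$)
$\left(29719 + g{\left(-212,206 \right)}\right) \left(w{\left(-140 \right)} + 47907\right) = \left(29719 - 8\right) \left(\frac{76 - 140}{-158 - 140} + 47907\right) = \left(29719 - 8\right) \left(\frac{1}{-298} \left(-64\right) + 47907\right) = 29711 \left(\left(- \frac{1}{298}\right) \left(-64\right) + 47907\right) = 29711 \left(\frac{32}{149} + 47907\right) = 29711 \cdot \frac{7138175}{149} = \frac{212082317425}{149}$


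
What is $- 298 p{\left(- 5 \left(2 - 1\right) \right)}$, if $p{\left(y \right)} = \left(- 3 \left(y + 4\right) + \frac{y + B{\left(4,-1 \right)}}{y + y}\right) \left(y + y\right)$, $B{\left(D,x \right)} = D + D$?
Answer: $8046$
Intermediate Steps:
$B{\left(D,x \right)} = 2 D$
$p{\left(y \right)} = 2 y \left(-12 - 3 y + \frac{8 + y}{2 y}\right)$ ($p{\left(y \right)} = \left(- 3 \left(y + 4\right) + \frac{y + 2 \cdot 4}{y + y}\right) \left(y + y\right) = \left(- 3 \left(4 + y\right) + \frac{y + 8}{2 y}\right) 2 y = \left(\left(-12 - 3 y\right) + \left(8 + y\right) \frac{1}{2 y}\right) 2 y = \left(\left(-12 - 3 y\right) + \frac{8 + y}{2 y}\right) 2 y = \left(-12 - 3 y + \frac{8 + y}{2 y}\right) 2 y = 2 y \left(-12 - 3 y + \frac{8 + y}{2 y}\right)$)
$- 298 p{\left(- 5 \left(2 - 1\right) \right)} = - 298 \left(8 - 23 \left(- 5 \left(2 - 1\right)\right) - 6 \left(- 5 \left(2 - 1\right)\right)^{2}\right) = - 298 \left(8 - 23 \left(\left(-5\right) 1\right) - 6 \left(\left(-5\right) 1\right)^{2}\right) = - 298 \left(8 - -115 - 6 \left(-5\right)^{2}\right) = - 298 \left(8 + 115 - 150\right) = \left(-298\right) \left(-27\right) = 8046$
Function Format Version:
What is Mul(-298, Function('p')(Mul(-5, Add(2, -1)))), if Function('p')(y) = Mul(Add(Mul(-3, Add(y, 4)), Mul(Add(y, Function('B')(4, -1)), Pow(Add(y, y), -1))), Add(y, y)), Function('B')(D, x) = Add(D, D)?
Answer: 8046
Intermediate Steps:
Function('B')(D, x) = Mul(2, D)
Function('p')(y) = Mul(2, y, Add(-12, Mul(-3, y), Mul(Rational(1, 2), Pow(y, -1), Add(8, y)))) (Function('p')(y) = Mul(Add(Mul(-3, Add(y, 4)), Mul(Add(y, Mul(2, 4)), Pow(Add(y, y), -1))), Add(y, y)) = Mul(Add(Mul(-3, Add(4, y)), Mul(Add(y, 8), Pow(Mul(2, y), -1))), Mul(2, y)) = Mul(Add(Add(-12, Mul(-3, y)), Mul(Add(8, y), Mul(Rational(1, 2), Pow(y, -1)))), Mul(2, y)) = Mul(Add(Add(-12, Mul(-3, y)), Mul(Rational(1, 2), Pow(y, -1), Add(8, y))), Mul(2, y)) = Mul(Add(-12, Mul(-3, y), Mul(Rational(1, 2), Pow(y, -1), Add(8, y))), Mul(2, y)) = Mul(2, y, Add(-12, Mul(-3, y), Mul(Rational(1, 2), Pow(y, -1), Add(8, y)))))
Mul(-298, Function('p')(Mul(-5, Add(2, -1)))) = Mul(-298, Add(8, Mul(-23, Mul(-5, Add(2, -1))), Mul(-6, Pow(Mul(-5, Add(2, -1)), 2)))) = Mul(-298, Add(8, Mul(-23, Mul(-5, 1)), Mul(-6, Pow(Mul(-5, 1), 2)))) = Mul(-298, Add(8, Mul(-23, -5), Mul(-6, Pow(-5, 2)))) = Mul(-298, Add(8, 115, Mul(-6, 25))) = Mul(-298, Add(8, 115, -150)) = Mul(-298, -27) = 8046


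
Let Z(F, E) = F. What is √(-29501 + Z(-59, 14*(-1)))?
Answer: 2*I*√7390 ≈ 171.93*I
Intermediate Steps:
√(-29501 + Z(-59, 14*(-1))) = √(-29501 - 59) = √(-29560) = 2*I*√7390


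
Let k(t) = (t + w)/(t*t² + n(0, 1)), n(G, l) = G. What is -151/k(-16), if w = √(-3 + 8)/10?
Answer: -197918720/5119 - 1236992*√5/5119 ≈ -39204.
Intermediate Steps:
w = √5/10 (w = √5*(⅒) = √5/10 ≈ 0.22361)
k(t) = (t + √5/10)/t³ (k(t) = (t + √5/10)/(t*t² + 0) = (t + √5/10)/(t³ + 0) = (t + √5/10)/(t³) = (t + √5/10)/t³)
-151/k(-16) = -151*(-4096/(-16 + √5/10)) = -151/(1/256 - √5/40960)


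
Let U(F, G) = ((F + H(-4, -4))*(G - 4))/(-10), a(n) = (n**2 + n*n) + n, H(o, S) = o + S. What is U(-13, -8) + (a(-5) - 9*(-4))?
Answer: 279/5 ≈ 55.800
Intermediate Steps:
H(o, S) = S + o
a(n) = n + 2*n**2 (a(n) = (n**2 + n**2) + n = 2*n**2 + n = n + 2*n**2)
U(F, G) = -(-8 + F)*(-4 + G)/10 (U(F, G) = ((F + (-4 - 4))*(G - 4))/(-10) = ((F - 8)*(-4 + G))*(-1/10) = ((-8 + F)*(-4 + G))*(-1/10) = -(-8 + F)*(-4 + G)/10)
U(-13, -8) + (a(-5) - 9*(-4)) = (-16/5 + (2/5)*(-13) + (4/5)*(-8) - 1/10*(-13)*(-8)) + (-5*(1 + 2*(-5)) - 9*(-4)) = (-16/5 - 26/5 - 32/5 - 52/5) + (-5*(1 - 10) + 36) = -126/5 + (-5*(-9) + 36) = -126/5 + (45 + 36) = -126/5 + 81 = 279/5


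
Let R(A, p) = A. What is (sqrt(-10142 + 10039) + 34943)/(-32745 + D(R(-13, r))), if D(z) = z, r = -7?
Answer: -34943/32758 - I*sqrt(103)/32758 ≈ -1.0667 - 0.00030981*I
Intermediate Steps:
(sqrt(-10142 + 10039) + 34943)/(-32745 + D(R(-13, r))) = (sqrt(-10142 + 10039) + 34943)/(-32745 - 13) = (sqrt(-103) + 34943)/(-32758) = (I*sqrt(103) + 34943)*(-1/32758) = (34943 + I*sqrt(103))*(-1/32758) = -34943/32758 - I*sqrt(103)/32758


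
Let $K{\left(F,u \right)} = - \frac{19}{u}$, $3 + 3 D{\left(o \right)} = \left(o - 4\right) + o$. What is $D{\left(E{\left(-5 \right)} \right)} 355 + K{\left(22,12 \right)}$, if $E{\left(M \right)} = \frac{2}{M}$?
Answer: $- \frac{11095}{12} \approx -924.58$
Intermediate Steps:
$D{\left(o \right)} = - \frac{7}{3} + \frac{2 o}{3}$ ($D{\left(o \right)} = -1 + \frac{\left(o - 4\right) + o}{3} = -1 + \frac{\left(-4 + o\right) + o}{3} = -1 + \frac{-4 + 2 o}{3} = -1 + \left(- \frac{4}{3} + \frac{2 o}{3}\right) = - \frac{7}{3} + \frac{2 o}{3}$)
$D{\left(E{\left(-5 \right)} \right)} 355 + K{\left(22,12 \right)} = \left(- \frac{7}{3} + \frac{2 \frac{2}{-5}}{3}\right) 355 - \frac{19}{12} = \left(- \frac{7}{3} + \frac{2 \cdot 2 \left(- \frac{1}{5}\right)}{3}\right) 355 - \frac{19}{12} = \left(- \frac{7}{3} + \frac{2}{3} \left(- \frac{2}{5}\right)\right) 355 - \frac{19}{12} = \left(- \frac{7}{3} - \frac{4}{15}\right) 355 - \frac{19}{12} = \left(- \frac{13}{5}\right) 355 - \frac{19}{12} = -923 - \frac{19}{12} = - \frac{11095}{12}$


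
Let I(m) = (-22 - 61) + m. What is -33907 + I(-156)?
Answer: -34146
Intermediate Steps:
I(m) = -83 + m
-33907 + I(-156) = -33907 + (-83 - 156) = -33907 - 239 = -34146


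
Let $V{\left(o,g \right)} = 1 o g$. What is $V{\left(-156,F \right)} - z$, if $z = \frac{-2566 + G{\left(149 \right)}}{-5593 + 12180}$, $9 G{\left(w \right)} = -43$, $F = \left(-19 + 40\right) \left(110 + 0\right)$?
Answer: $- \frac{21363198743}{59283} \approx -3.6036 \cdot 10^{5}$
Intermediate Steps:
$F = 2310$ ($F = 21 \cdot 110 = 2310$)
$G{\left(w \right)} = - \frac{43}{9}$ ($G{\left(w \right)} = \frac{1}{9} \left(-43\right) = - \frac{43}{9}$)
$V{\left(o,g \right)} = g o$ ($V{\left(o,g \right)} = o g = g o$)
$z = - \frac{23137}{59283}$ ($z = \frac{-2566 - \frac{43}{9}}{-5593 + 12180} = - \frac{23137}{9 \cdot 6587} = \left(- \frac{23137}{9}\right) \frac{1}{6587} = - \frac{23137}{59283} \approx -0.39028$)
$V{\left(-156,F \right)} - z = 2310 \left(-156\right) - - \frac{23137}{59283} = -360360 + \frac{23137}{59283} = - \frac{21363198743}{59283}$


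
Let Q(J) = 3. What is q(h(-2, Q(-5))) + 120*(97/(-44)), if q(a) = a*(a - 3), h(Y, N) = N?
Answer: -2910/11 ≈ -264.55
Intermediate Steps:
q(a) = a*(-3 + a)
q(h(-2, Q(-5))) + 120*(97/(-44)) = 3*(-3 + 3) + 120*(97/(-44)) = 3*0 + 120*(97*(-1/44)) = 0 + 120*(-97/44) = 0 - 2910/11 = -2910/11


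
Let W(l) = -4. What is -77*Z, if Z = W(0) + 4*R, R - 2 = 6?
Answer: -2156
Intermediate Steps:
R = 8 (R = 2 + 6 = 8)
Z = 28 (Z = -4 + 4*8 = -4 + 32 = 28)
-77*Z = -77*28 = -2156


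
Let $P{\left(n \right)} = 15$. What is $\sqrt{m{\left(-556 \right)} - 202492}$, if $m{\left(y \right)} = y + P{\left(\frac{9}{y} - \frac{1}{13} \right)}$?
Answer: $i \sqrt{203033} \approx 450.59 i$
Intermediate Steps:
$m{\left(y \right)} = 15 + y$ ($m{\left(y \right)} = y + 15 = 15 + y$)
$\sqrt{m{\left(-556 \right)} - 202492} = \sqrt{\left(15 - 556\right) - 202492} = \sqrt{-541 - 202492} = \sqrt{-203033} = i \sqrt{203033}$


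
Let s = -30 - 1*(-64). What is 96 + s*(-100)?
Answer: -3304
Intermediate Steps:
s = 34 (s = -30 + 64 = 34)
96 + s*(-100) = 96 + 34*(-100) = 96 - 3400 = -3304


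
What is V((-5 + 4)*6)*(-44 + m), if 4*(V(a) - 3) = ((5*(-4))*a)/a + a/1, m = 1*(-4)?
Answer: 168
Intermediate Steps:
m = -4
V(a) = -2 + a/4 (V(a) = 3 + (((5*(-4))*a)/a + a/1)/4 = 3 + ((-20*a)/a + a*1)/4 = 3 + (-20 + a)/4 = 3 + (-5 + a/4) = -2 + a/4)
V((-5 + 4)*6)*(-44 + m) = (-2 + ((-5 + 4)*6)/4)*(-44 - 4) = (-2 + (-1*6)/4)*(-48) = (-2 + (¼)*(-6))*(-48) = (-2 - 3/2)*(-48) = -7/2*(-48) = 168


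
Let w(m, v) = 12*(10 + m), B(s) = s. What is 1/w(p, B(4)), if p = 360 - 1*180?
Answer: 1/2280 ≈ 0.00043860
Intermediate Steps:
p = 180 (p = 360 - 180 = 180)
w(m, v) = 120 + 12*m
1/w(p, B(4)) = 1/(120 + 12*180) = 1/(120 + 2160) = 1/2280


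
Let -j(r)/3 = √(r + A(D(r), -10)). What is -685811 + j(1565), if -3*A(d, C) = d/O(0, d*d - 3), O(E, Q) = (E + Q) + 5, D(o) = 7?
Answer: -685811 - √4070446/17 ≈ -6.8593e+5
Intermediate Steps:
O(E, Q) = 5 + E + Q
A(d, C) = -d/(3*(2 + d²)) (A(d, C) = -d/(3*(5 + 0 + (d*d - 3))) = -d/(3*(5 + 0 + (d² - 3))) = -d/(3*(5 + 0 + (-3 + d²))) = -d/(3*(2 + d²)))
j(r) = -3*√(-7/153 + r) (j(r) = -3*√(r - 1*7/(6 + 3*7²)) = -3*√(r - 1*7/(6 + 3*49)) = -3*√(r - 1*7/(6 + 147)) = -3*√(r - 1*7/153) = -3*√(r - 1*7*1/153) = -3*√(r - 7/153) = -3*√(-7/153 + r))
-685811 + j(1565) = -685811 - √(-119 + 2601*1565)/17 = -685811 - √(-119 + 4070565)/17 = -685811 - √4070446/17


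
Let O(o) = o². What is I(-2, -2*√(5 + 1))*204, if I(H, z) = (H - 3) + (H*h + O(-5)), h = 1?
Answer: 3672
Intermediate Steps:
I(H, z) = 22 + 2*H (I(H, z) = (H - 3) + (H*1 + (-5)²) = (-3 + H) + (H + 25) = (-3 + H) + (25 + H) = 22 + 2*H)
I(-2, -2*√(5 + 1))*204 = (22 + 2*(-2))*204 = (22 - 4)*204 = 18*204 = 3672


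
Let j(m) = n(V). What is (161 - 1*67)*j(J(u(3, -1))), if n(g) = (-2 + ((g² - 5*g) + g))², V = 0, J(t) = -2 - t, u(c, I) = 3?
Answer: 376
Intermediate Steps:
n(g) = (-2 + g² - 4*g)² (n(g) = (-2 + (g² - 4*g))² = (-2 + g² - 4*g)²)
j(m) = 4 (j(m) = (2 - 1*0² + 4*0)² = (2 - 1*0 + 0)² = (2 + 0 + 0)² = 2² = 4)
(161 - 1*67)*j(J(u(3, -1))) = (161 - 1*67)*4 = (161 - 67)*4 = 94*4 = 376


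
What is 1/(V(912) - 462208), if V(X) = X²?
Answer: 1/369536 ≈ 2.7061e-6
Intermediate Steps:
1/(V(912) - 462208) = 1/(912² - 462208) = 1/(831744 - 462208) = 1/369536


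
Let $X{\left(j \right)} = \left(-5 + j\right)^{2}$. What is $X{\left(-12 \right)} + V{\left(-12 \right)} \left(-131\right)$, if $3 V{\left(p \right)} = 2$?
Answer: $\frac{605}{3} \approx 201.67$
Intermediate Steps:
$V{\left(p \right)} = \frac{2}{3}$ ($V{\left(p \right)} = \frac{1}{3} \cdot 2 = \frac{2}{3}$)
$X{\left(-12 \right)} + V{\left(-12 \right)} \left(-131\right) = \left(-5 - 12\right)^{2} + \frac{2}{3} \left(-131\right) = \left(-17\right)^{2} - \frac{262}{3} = 289 - \frac{262}{3} = \frac{605}{3}$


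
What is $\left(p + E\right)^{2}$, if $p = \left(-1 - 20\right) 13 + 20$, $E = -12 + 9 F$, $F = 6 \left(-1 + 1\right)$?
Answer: $70225$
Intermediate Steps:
$F = 0$ ($F = 6 \cdot 0 = 0$)
$E = -12$ ($E = -12 + 9 \cdot 0 = -12 + 0 = -12$)
$p = -253$ ($p = \left(-1 - 20\right) 13 + 20 = \left(-21\right) 13 + 20 = -273 + 20 = -253$)
$\left(p + E\right)^{2} = \left(-253 - 12\right)^{2} = \left(-265\right)^{2} = 70225$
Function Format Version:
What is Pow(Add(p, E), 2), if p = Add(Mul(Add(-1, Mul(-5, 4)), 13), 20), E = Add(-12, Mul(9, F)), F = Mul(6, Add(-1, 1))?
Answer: 70225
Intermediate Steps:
F = 0 (F = Mul(6, 0) = 0)
E = -12 (E = Add(-12, Mul(9, 0)) = Add(-12, 0) = -12)
p = -253 (p = Add(Mul(Add(-1, -20), 13), 20) = Add(Mul(-21, 13), 20) = Add(-273, 20) = -253)
Pow(Add(p, E), 2) = Pow(Add(-253, -12), 2) = Pow(-265, 2) = 70225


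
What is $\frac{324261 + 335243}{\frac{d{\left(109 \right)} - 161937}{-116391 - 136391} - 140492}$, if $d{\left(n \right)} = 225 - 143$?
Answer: $- \frac{166710740128}{35513686889} \approx -4.6943$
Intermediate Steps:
$d{\left(n \right)} = 82$
$\frac{324261 + 335243}{\frac{d{\left(109 \right)} - 161937}{-116391 - 136391} - 140492} = \frac{324261 + 335243}{\frac{82 - 161937}{-116391 - 136391} - 140492} = \frac{659504}{- \frac{161855}{-252782} - 140492} = \frac{659504}{\left(-161855\right) \left(- \frac{1}{252782}\right) - 140492} = \frac{659504}{\frac{161855}{252782} - 140492} = \frac{659504}{- \frac{35513686889}{252782}} = 659504 \left(- \frac{252782}{35513686889}\right) = - \frac{166710740128}{35513686889}$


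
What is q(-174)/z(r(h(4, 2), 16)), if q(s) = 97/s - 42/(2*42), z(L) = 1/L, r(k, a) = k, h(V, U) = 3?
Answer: -92/29 ≈ -3.1724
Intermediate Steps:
q(s) = -1/2 + 97/s (q(s) = 97/s - 42/84 = 97/s - 42*1/84 = 97/s - 1/2 = -1/2 + 97/s)
q(-174)/z(r(h(4, 2), 16)) = ((1/2)*(194 - 1*(-174))/(-174))/(1/3) = ((1/2)*(-1/174)*(194 + 174))/(1/3) = ((1/2)*(-1/174)*368)*3 = -92/87*3 = -92/29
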